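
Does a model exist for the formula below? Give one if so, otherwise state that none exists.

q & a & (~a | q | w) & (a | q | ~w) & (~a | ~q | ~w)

Unit clause (q) forces q = True.
Unit clause (a) forces a = True.
In (~a | ~q | ~w) only ~w is left, so w = False.
Check each clause:
  (q): q holds.
  (a): a holds.
  (~a | q | w): q holds.
  (a | q | ~w): a holds.
  (~a | ~q | ~w): ~w holds.
All clauses satisfied.

w = False, q = True, a = True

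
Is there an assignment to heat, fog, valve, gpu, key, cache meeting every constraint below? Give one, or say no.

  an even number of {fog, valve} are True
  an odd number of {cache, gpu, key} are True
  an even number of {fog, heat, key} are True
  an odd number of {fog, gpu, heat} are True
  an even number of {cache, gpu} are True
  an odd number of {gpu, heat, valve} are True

heat=F; fog=T; valve=T; gpu=F; key=T; cache=F

{fog, valve}: 2 true → even ✓
{cache, gpu, key}: 1 true → odd ✓
{fog, heat, key}: 2 true → even ✓
{fog, gpu, heat}: 1 true → odd ✓
{cache, gpu}: 0 true → even ✓
{gpu, heat, valve}: 1 true → odd ✓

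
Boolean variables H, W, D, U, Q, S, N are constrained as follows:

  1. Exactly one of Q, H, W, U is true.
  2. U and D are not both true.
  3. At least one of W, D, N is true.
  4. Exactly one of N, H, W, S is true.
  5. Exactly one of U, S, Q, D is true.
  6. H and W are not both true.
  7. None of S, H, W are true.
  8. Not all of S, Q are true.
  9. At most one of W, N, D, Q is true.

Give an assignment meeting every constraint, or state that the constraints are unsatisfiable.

H = False, W = False, D = False, U = True, Q = False, S = False, N = True

  (1) {Q, H, W, U}: 1 true — exactly one ✓
  (2) U=T, D=F — not both ✓
  (3) {W, D, N}: 1 true — at least one ✓
  (4) {N, H, W, S}: 1 true — exactly one ✓
  (5) {U, S, Q, D}: 1 true — exactly one ✓
  (6) H=F, W=F — not both ✓
  (7) {S, H, W}: 0 true — none ✓
  (8) {S, Q}: 0/2 true — not all ✓
  (9) {W, N, D, Q}: 1 true — at most one ✓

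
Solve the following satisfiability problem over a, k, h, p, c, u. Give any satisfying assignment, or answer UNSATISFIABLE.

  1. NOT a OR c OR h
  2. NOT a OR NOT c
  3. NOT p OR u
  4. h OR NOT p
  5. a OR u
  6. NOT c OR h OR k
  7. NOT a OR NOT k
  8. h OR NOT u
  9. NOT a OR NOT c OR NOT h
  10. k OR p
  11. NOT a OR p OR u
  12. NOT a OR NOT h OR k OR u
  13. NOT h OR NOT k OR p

Set a = False.
  then (a OR u) forces u = True.
  then (h OR NOT u) forces h = True.
Set k = False.
  then (k OR p) forces p = True.
Set c = True.
All clauses satisfied.

a=F, k=F, h=T, p=T, c=T, u=T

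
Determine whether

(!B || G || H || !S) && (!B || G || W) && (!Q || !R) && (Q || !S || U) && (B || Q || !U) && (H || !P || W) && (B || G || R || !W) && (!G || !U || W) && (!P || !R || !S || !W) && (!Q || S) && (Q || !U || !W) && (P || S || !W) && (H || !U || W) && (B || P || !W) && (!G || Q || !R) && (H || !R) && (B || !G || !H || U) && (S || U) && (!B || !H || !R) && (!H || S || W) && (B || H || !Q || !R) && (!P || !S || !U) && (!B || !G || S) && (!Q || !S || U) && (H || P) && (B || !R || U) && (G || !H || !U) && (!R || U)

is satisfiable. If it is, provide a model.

Set S = True.
Set Q = True.
  then (!Q || !R) forces R = False.
  then (!Q || !S || U) forces U = True.
  then (!P || !S || !U) forces P = False.
  then (H || P) forces H = True.
  then (G || !H || !U) forces G = True.
  then (!G || !U || W) forces W = True.
  then (B || P || !W) forces B = True.
All clauses satisfied.

S = True; Q = True; U = True; W = True; B = True; P = False; G = True; R = False; H = True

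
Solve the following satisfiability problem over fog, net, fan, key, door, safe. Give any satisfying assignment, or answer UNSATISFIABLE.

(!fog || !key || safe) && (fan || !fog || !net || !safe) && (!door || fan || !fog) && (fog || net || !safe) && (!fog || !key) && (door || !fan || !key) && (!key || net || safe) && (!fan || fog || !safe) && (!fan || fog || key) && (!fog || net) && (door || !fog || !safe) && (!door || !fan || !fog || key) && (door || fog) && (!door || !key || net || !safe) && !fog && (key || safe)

fog = False, net = True, fan = False, key = False, door = True, safe = True

Unit clause (!fog) forces fog = False.
In (door || fog) only door is left, so door = True.
Try net = False:
  (fog || net || !safe) forces safe = False.
  (!key || net || safe) forces key = False.
  clause (key || safe) is falsified — backtrack.
So net = True.
Set fan = False.
Set key = False.
  then (key || safe) forces safe = True.
All clauses satisfied.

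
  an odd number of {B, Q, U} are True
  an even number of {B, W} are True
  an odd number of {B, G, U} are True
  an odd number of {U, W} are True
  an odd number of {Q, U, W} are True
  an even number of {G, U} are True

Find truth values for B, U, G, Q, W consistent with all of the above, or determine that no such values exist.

B = True, U = False, G = False, Q = False, W = True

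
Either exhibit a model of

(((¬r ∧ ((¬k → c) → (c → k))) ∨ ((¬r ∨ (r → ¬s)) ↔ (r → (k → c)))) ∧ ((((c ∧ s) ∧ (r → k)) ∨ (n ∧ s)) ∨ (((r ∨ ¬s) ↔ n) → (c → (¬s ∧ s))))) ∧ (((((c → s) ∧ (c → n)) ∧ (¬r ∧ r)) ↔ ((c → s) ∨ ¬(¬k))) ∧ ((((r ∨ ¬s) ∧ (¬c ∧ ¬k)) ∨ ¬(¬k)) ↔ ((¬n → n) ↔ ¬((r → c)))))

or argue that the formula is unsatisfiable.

Case r = True: the formula simplifies to ((¬s ↔ (k → c)) ∧ ((((c ∧ s) ∧ k) ∨ (n ∧ s)) ∨ (n → (c → (¬s ∧ s))))) ∧ (¬(((c → s) ∨ ¬(¬k))) ∧ (((¬c ∧ ¬k) ∨ ¬(¬k)) ↔ ((¬n → n) ↔ ¬c))).
  k = True: the conjunct ¬(((c → s) ∨ ¬(¬k))) becomes ¬(((c → s) ∨ True)) = False.
  k = False: simplifies to (¬s ∧ ((n ∧ s) ∨ (n → (c → (¬s ∧ s))))) ∧ (¬((c → s)) ∧ (¬c ↔ ((¬n → n) ↔ ¬c))).
    s = True: the conjunct ¬s is False.
    s = False: simplifies to (n → ¬c) ∧ (¬(¬c) ∧ (¬c ↔ ((¬n → n) ↔ ¬c))).
      c = True: simplifies to ¬n ∧ (¬n → n).
        n = True: the conjunct ¬n is False.
        n = False: the conjunct ¬n → n becomes ¬False → False = False.
      c = False: the conjunct ¬(¬c) becomes ¬(¬False) = False.
Case r = False: the formula simplifies to (((c ∧ s) ∨ (n ∧ s)) ∨ ((¬s ↔ n) → (c → (¬s ∧ s)))) ∧ (¬(((c → s) ∨ ¬(¬k))) ∧ (((¬s ∧ (¬c ∧ ¬k)) ∨ ¬(¬k)) ↔ ¬((¬n → n)))).
  s = True: the conjunct ¬(((c → s) ∨ ¬(¬k))) becomes ¬((True ∨ ¬(¬k))) = False.
  s = False: simplifies to (n → ¬c) ∧ (¬((¬c ∨ ¬(¬k))) ∧ (((¬c ∧ ¬k) ∨ ¬(¬k)) ↔ ¬((¬n → n)))).
    k = True: the conjunct ¬((¬c ∨ ¬(¬k))) becomes ¬((¬c ∨ True)) = False.
    k = False: simplifies to (n → ¬c) ∧ (¬(¬c) ∧ (¬c ↔ ¬((¬n → n)))).
      c = True: simplifies to ¬n ∧ (¬n → n).
        n = True: the conjunct ¬n is False.
        n = False: the conjunct ¬n → n becomes ¬False → False = False.
      c = False: the conjunct ¬(¬c) becomes ¬(¬False) = False.
Both cases fail — unsatisfiable.

The formula is unsatisfiable.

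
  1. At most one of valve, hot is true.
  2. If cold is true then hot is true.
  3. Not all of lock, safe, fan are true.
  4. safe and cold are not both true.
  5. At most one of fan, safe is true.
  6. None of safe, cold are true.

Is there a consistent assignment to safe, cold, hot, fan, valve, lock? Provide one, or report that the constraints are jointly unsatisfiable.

safe=F, cold=F, hot=T, fan=F, valve=F, lock=F

  (1) {valve, hot}: 1 true — at most one ✓
  (2) cold=F ⇒ hot: vacuous ✓
  (3) {lock, safe, fan}: 0/3 true — not all ✓
  (4) safe=F, cold=F — not both ✓
  (5) {fan, safe}: 0 true — at most one ✓
  (6) {safe, cold}: 0 true — none ✓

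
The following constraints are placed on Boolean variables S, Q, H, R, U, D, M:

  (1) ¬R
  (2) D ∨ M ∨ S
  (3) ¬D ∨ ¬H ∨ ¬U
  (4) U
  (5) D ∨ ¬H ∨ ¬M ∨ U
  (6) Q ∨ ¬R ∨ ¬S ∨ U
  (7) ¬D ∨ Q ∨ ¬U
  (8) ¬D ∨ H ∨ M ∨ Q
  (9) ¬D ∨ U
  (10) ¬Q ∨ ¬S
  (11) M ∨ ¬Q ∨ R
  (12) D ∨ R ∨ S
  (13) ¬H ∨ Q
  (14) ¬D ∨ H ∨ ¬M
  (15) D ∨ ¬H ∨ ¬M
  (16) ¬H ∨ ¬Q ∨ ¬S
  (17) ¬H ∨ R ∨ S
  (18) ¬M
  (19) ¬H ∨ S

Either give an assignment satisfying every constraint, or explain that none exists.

Unit clause (¬R) forces R = False.
Unit clause (U) forces U = True.
Unit clause (¬M) forces M = False.
In (M ∨ ¬Q ∨ R) only ¬Q is left, so Q = False.
In (¬H ∨ Q) only ¬H is left, so H = False.
In (¬D ∨ Q ∨ ¬U) only ¬D is left, so D = False.
In (D ∨ R ∨ S) only S is left, so S = True.
All clauses satisfied.

S = True; Q = False; H = False; R = False; U = True; D = False; M = False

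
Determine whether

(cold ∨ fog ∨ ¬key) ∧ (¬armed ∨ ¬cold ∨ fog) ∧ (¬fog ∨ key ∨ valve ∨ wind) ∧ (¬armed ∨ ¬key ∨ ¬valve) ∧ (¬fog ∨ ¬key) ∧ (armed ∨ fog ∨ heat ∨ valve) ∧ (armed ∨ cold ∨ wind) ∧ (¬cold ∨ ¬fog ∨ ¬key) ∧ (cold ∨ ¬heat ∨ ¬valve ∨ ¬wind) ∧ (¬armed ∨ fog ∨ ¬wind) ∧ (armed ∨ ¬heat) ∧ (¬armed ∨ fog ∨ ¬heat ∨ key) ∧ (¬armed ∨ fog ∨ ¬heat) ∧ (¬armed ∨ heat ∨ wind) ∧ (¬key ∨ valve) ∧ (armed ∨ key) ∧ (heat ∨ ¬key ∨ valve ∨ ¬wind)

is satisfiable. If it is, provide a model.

Set armed = True.
Set valve = True.
  then (¬armed ∨ ¬key ∨ ¬valve) forces key = False.
Set wind = True.
  then (¬armed ∨ fog ∨ ¬wind) forces fog = True.
Set heat = False.
Set cold = False.
All clauses satisfied.

armed = True; valve = True; wind = True; heat = False; key = False; cold = False; fog = True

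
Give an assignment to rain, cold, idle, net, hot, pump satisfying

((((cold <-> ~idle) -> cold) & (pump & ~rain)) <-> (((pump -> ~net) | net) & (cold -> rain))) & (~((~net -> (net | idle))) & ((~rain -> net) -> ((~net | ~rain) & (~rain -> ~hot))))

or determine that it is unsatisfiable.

rain = False, cold = False, idle = False, net = False, hot = False, pump = True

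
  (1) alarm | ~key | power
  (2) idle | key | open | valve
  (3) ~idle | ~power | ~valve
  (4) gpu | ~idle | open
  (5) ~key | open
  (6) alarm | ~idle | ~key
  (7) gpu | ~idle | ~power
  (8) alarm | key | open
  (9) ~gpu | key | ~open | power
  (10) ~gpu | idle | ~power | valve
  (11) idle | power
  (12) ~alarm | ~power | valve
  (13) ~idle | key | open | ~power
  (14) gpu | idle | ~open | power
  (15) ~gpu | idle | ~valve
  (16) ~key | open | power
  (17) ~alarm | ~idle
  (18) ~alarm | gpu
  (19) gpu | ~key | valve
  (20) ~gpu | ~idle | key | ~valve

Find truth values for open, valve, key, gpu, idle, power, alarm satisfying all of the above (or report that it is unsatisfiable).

open = True, valve = False, key = False, gpu = False, idle = False, power = True, alarm = False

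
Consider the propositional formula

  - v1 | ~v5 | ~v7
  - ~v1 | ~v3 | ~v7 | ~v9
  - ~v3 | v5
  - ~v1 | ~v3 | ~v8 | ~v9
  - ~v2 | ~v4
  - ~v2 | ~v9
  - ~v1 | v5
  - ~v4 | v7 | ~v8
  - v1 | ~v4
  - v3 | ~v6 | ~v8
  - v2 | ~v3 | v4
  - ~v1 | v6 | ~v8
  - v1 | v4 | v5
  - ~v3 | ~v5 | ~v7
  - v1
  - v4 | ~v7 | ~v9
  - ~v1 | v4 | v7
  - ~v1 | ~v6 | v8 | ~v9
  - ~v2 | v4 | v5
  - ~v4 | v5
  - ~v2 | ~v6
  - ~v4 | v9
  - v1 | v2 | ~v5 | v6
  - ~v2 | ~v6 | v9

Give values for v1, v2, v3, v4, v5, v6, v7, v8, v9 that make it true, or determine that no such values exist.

Unit clause (v1) forces v1 = True.
In (~v1 | v5) only v5 is left, so v5 = True.
Set v2 = False.
Set v3 = False.
Set v4 = False.
  then (~v1 | v4 | v7) forces v7 = True.
  then (v4 | ~v7 | ~v9) forces v9 = False.
Set v6 = True.
  then (v3 | ~v6 | ~v8) forces v8 = False.
All clauses satisfied.

v1: True; v2: False; v3: False; v4: False; v5: True; v6: True; v7: True; v8: False; v9: False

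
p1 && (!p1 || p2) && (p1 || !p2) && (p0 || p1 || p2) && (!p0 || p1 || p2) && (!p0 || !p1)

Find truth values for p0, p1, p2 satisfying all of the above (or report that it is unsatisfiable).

p0 = False; p1 = True; p2 = True

Unit clause (p1) forces p1 = True.
In (!p1 || p2) only p2 is left, so p2 = True.
In (!p0 || !p1) only !p0 is left, so p0 = False.
Check each clause:
  (p1): p1 holds.
  (!p1 || p2): p2 holds.
  (p1 || !p2): p1 holds.
  (p0 || p1 || p2): p1 holds.
  (!p0 || p1 || p2): !p0 holds.
  (!p0 || !p1): !p0 holds.
All clauses satisfied.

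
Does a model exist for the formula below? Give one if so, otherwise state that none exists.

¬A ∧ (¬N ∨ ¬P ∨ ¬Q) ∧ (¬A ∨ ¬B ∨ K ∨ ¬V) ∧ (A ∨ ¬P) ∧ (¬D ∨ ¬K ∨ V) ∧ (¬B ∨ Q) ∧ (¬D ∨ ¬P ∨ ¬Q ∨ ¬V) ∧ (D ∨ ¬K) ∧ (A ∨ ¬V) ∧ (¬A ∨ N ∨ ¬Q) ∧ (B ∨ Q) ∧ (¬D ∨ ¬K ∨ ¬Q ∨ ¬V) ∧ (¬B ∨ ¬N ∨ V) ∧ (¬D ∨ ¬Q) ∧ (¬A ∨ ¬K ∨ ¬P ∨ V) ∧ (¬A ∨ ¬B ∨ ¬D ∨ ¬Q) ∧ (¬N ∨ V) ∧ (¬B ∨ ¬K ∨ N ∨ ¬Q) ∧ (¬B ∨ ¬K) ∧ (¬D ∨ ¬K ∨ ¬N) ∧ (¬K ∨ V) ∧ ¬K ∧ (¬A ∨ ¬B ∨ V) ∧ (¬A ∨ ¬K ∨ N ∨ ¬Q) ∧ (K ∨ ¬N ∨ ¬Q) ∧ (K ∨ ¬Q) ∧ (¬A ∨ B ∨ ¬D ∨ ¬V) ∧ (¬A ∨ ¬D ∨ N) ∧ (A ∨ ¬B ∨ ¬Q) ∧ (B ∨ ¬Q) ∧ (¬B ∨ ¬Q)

Case K = True:
  Clause (¬K) is falsified — contradiction.
Case K = False:
  (¬A) forces A = False.
  (A ∨ ¬P) forces P = False.
  (A ∨ ¬V) forces V = False.
  (¬N ∨ V) forces N = False.
  (K ∨ ¬Q) forces Q = False.
  (¬B ∨ Q) forces B = False.
  Clause (B ∨ Q) is falsified — contradiction.
Both cases fail, so the formula is unsatisfiable.

UNSATISFIABLE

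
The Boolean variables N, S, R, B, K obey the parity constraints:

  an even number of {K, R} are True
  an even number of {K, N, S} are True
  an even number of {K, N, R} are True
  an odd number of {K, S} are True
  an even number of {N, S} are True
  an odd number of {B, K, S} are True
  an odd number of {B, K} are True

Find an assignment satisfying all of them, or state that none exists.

Adding constraints 1, 2, 3, 4 mod 2: every variable appears an even number of times on the left, so the left side is 0.
But the right sides sum to 1 (mod 2). 0 ≠ 1 — the system is inconsistent.

UNSATISFIABLE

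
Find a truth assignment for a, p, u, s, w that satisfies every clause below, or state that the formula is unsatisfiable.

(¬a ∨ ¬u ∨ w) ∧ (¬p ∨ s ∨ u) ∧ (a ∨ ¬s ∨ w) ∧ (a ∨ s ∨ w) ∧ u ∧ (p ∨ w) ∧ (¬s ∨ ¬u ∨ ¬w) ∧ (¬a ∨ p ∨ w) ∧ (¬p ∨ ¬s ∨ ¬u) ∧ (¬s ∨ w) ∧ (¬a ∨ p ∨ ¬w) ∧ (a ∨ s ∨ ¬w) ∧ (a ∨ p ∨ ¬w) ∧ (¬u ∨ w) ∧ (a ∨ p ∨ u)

a=T; p=T; u=T; s=F; w=T

Unit clause (u) forces u = True.
In (¬u ∨ w) only w is left, so w = True.
In (¬s ∨ ¬u ∨ ¬w) only ¬s is left, so s = False.
In (a ∨ s ∨ ¬w) only a is left, so a = True.
In (¬a ∨ p ∨ ¬w) only p is left, so p = True.
All clauses satisfied.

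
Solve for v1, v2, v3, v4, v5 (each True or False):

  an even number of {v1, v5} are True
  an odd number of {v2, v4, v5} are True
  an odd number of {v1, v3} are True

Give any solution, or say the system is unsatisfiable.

v1 = True, v2 = True, v3 = False, v4 = True, v5 = True

{v1, v5}: 2 true → even ✓
{v2, v4, v5}: 3 true → odd ✓
{v1, v3}: 1 true → odd ✓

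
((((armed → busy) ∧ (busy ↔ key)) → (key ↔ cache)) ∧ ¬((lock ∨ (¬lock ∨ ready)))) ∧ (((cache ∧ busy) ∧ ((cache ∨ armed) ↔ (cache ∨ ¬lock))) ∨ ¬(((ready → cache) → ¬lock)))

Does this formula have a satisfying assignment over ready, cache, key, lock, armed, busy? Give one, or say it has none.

The formula is unsatisfiable.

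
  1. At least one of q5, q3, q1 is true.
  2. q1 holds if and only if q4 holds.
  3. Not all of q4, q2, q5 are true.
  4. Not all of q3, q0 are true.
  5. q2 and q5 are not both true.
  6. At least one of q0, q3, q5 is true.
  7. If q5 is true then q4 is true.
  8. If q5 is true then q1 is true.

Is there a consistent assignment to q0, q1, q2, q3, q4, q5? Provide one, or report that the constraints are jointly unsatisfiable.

q0: False, q1: False, q2: False, q3: True, q4: False, q5: False

  (1) {q5, q3, q1}: 1 true — at least one ✓
  (2) q1=F, q4=F — same ✓
  (3) {q4, q2, q5}: 0/3 true — not all ✓
  (4) {q3, q0}: 1/2 true — not all ✓
  (5) q2=F, q5=F — not both ✓
  (6) {q0, q3, q5}: 1 true — at least one ✓
  (7) q5=F ⇒ q4: vacuous ✓
  (8) q5=F ⇒ q1: vacuous ✓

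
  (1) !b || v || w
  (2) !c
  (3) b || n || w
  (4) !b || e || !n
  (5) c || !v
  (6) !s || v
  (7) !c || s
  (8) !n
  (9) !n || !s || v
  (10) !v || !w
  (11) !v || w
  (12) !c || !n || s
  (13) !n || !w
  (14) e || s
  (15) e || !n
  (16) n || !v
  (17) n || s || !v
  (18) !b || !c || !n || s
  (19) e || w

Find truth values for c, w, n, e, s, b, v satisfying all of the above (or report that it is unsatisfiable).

c: False, w: True, n: False, e: True, s: False, b: False, v: False

Unit clause (!c) forces c = False.
In (c || !v) only !v is left, so v = False.
In (!s || v) only !s is left, so s = False.
Unit clause (!n) forces n = False.
In (e || s) only e is left, so e = True.
Set w = True.
Set b = False.
All clauses satisfied.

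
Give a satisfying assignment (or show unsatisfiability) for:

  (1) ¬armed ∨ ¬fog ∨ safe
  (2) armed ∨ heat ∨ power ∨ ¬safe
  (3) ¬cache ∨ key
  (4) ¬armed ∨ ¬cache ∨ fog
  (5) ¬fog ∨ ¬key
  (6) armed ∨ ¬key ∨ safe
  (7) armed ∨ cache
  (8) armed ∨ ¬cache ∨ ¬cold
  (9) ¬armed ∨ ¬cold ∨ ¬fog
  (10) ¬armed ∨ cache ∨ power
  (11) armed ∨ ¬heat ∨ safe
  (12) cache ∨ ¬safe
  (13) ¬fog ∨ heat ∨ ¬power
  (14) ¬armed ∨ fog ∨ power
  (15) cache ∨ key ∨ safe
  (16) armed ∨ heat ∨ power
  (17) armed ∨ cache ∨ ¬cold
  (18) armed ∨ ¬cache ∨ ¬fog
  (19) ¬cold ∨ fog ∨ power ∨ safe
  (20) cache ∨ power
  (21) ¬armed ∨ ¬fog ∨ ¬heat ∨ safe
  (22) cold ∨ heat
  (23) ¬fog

key=T, heat=T, armed=F, cold=F, power=T, cache=T, fog=F, safe=T

Unit clause (¬fog) forces fog = False.
Try key = False:
  (¬cache ∨ key) forces cache = False.
  (armed ∨ cache) forces armed = True.
  (¬armed ∨ cache ∨ power) forces power = True.
  (cache ∨ ¬safe) forces safe = False.
  clause (cache ∨ key ∨ safe) is falsified — backtrack.
So key = True.
Set heat = True.
Set armed = False.
  then (armed ∨ ¬key ∨ safe) forces safe = True.
  then (armed ∨ cache) forces cache = True.
  then (armed ∨ ¬cache ∨ ¬cold) forces cold = False.
Set power = True.
All clauses satisfied.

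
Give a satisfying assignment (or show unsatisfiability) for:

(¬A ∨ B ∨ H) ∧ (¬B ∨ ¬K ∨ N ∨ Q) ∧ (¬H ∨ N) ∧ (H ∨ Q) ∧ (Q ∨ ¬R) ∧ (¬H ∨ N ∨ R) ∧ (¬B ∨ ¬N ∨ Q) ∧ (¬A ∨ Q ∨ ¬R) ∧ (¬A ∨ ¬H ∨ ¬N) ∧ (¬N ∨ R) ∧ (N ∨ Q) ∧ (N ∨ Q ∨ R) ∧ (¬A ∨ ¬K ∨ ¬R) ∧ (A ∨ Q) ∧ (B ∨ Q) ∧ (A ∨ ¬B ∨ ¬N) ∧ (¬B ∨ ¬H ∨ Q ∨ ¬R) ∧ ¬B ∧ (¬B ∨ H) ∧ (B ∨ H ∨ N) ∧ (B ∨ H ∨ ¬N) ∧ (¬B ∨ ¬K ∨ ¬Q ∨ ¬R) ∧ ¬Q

Unsatisfiable — no assignment works.

Case B = True:
  Clause (¬B) is falsified — contradiction.
Case B = False:
  (B ∨ Q) forces Q = True.
  Clause (¬Q) is falsified — contradiction.
Both cases fail, so the formula is unsatisfiable.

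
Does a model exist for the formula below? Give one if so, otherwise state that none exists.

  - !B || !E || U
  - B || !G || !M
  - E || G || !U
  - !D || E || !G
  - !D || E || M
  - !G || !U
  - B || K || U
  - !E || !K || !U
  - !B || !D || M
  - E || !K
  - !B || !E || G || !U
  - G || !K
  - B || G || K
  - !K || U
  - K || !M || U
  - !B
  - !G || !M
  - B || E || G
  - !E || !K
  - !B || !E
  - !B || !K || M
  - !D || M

Case K = True:
  (E || !K) forces E = True.
  Clause (!E || !K) is falsified — contradiction.
Case K = False:
  (!B) forces B = False.
  (B || K || U) forces U = True.
  (!G || !U) forces G = False.
  Clause (B || G || K) is falsified — contradiction.
Both cases fail, so the formula is unsatisfiable.

The formula is unsatisfiable.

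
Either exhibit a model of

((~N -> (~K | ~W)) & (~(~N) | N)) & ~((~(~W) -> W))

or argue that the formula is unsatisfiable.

UNSATISFIABLE

The conjunct ~((~(~W) -> W)) is unsatisfiable on its own:
  W=F: evaluates to False.
  W=T: evaluates to False.
So the whole conjunction is unsatisfiable.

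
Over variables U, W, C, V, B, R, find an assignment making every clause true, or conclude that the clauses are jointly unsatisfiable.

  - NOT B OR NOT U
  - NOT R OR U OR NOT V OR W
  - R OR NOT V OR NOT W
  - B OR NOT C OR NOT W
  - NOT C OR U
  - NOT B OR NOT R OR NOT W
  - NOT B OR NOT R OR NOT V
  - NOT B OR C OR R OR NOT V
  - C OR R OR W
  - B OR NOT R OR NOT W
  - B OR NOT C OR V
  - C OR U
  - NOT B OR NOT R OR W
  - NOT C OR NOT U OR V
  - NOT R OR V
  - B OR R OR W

Try U = False:
  (NOT C OR U) forces C = False.
  clause (C OR U) is falsified — backtrack.
So U = True.
  then (NOT B OR NOT U) forces B = False.
Set W = True.
  then (B OR NOT C OR NOT W) forces C = False.
  then (B OR NOT R OR NOT W) forces R = False.
  then (R OR NOT V OR NOT W) forces V = False.
All clauses satisfied.

U = True, W = True, C = False, V = False, B = False, R = False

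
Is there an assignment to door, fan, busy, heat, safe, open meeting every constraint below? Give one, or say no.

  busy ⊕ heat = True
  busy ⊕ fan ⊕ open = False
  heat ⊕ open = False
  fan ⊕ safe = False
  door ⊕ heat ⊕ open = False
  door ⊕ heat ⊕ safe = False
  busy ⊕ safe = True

door = False; fan = True; busy = False; heat = True; safe = True; open = True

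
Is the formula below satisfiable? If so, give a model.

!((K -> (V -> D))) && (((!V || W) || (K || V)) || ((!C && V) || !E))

C = True; V = True; K = True; W = True; E = True; D = False

  !((K -> (V -> D))) = True
    K -> (V -> D) = False
      V -> D = False
  ((!V || W) || (K || V)) || ((!C && V) || !E) = True
    (!V || W) || (K || V) = True
      !V || W = True
        !V = False
      K || V = True
    (!C && V) || !E = False
      !C && V = False
        !C = False
      !E = False
Both conjuncts True, so the formula holds.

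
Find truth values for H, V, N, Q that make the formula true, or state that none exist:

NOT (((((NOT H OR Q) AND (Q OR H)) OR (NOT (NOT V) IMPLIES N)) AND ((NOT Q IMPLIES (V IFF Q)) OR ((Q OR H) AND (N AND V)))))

H: True; V: True; N: False; Q: False

  NOT (((((NOT H OR Q) AND (Q OR H)) OR (NOT (NOT V) IMPLIES N)) AND ((NOT Q IMPLIES (V IFF Q)) OR ((Q OR H) AND (N AND V))))) = True
    (((NOT H OR Q) AND (Q OR H)) OR (NOT (NOT V) IMPLIES N)) AND ((NOT Q IMPLIES (V IFF Q)) OR ((Q OR H) AND (N AND V))) = False
      ((NOT H OR Q) AND (Q OR H)) OR (NOT (NOT V) IMPLIES N) = False
        (NOT H OR Q) AND (Q OR H) = False
          NOT H OR Q = False
            NOT H = False
          Q OR H = True
        NOT (NOT V) IMPLIES N = False
          NOT (NOT V) = True
            NOT V = False
      (NOT Q IMPLIES (V IFF Q)) OR ((Q OR H) AND (N AND V)) = False
        NOT Q IMPLIES (V IFF Q) = False
          NOT Q = True
          V IFF Q = False
        (Q OR H) AND (N AND V) = False
          Q OR H = True
          N AND V = False
The formula evaluates to True.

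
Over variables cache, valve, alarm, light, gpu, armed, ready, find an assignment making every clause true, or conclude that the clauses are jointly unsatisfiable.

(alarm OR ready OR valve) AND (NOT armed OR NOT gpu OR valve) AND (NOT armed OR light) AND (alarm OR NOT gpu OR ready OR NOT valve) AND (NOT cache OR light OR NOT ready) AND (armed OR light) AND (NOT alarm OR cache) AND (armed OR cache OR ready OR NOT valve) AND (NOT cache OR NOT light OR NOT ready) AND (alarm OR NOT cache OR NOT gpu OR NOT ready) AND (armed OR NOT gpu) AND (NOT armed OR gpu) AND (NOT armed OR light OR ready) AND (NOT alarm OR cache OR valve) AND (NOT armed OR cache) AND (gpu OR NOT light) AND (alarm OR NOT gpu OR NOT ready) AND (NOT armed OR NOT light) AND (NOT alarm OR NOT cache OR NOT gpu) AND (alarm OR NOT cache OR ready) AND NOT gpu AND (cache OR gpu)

Unsatisfiable

Case light = True:
  (gpu OR NOT light) forces gpu = True.
  Clause (NOT gpu) is falsified — contradiction.
Case light = False:
  (NOT armed OR light) forces armed = False.
  Clause (armed OR light) is falsified — contradiction.
Both cases fail, so the formula is unsatisfiable.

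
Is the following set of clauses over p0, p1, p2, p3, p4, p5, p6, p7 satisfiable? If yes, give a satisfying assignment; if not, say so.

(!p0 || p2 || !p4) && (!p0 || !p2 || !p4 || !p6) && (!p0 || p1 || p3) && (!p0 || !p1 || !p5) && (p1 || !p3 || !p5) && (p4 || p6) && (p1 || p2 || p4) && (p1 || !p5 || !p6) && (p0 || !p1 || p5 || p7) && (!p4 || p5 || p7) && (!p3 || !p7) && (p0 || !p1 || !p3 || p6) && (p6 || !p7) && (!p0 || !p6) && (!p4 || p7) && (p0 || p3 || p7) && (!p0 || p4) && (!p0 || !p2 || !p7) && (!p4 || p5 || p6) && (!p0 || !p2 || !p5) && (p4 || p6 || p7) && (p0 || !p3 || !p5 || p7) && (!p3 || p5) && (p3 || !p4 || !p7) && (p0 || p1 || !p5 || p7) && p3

UNSATISFIABLE

Case p3 = True:
  (!p3 || !p7) forces p7 = False.
  (!p4 || p7) forces p4 = False.
  (p4 || p6) forces p6 = True.
  (!p0 || !p6) forces p0 = False.
  (p0 || !p3 || !p5 || p7) forces p5 = False.
  Clause (!p3 || p5) is falsified — contradiction.
Case p3 = False:
  Clause (p3) is falsified — contradiction.
Both cases fail, so the formula is unsatisfiable.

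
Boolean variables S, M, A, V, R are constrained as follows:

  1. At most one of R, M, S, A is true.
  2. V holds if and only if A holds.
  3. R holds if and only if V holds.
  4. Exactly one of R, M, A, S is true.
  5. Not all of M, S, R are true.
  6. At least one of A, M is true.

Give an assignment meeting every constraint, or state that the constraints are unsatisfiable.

S=F, M=T, A=F, V=F, R=F

  (1) {R, M, S, A}: 1 true — at most one ✓
  (2) V=F, A=F — same ✓
  (3) R=F, V=F — same ✓
  (4) {R, M, A, S}: 1 true — exactly one ✓
  (5) {M, S, R}: 1/3 true — not all ✓
  (6) {A, M}: 1 true — at least one ✓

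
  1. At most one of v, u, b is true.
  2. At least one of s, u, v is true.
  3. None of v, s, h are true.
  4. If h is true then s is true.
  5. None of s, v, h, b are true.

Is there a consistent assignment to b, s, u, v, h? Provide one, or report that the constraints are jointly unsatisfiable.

b=F; s=F; u=T; v=F; h=F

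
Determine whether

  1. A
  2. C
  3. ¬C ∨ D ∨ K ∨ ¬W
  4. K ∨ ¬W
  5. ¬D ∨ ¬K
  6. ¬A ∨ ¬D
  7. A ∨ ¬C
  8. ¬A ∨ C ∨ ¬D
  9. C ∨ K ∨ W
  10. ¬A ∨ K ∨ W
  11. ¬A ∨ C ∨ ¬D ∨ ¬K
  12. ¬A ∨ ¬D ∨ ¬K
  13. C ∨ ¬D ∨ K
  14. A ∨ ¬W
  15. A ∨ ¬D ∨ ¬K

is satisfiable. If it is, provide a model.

A = True, K = True, W = False, C = True, D = False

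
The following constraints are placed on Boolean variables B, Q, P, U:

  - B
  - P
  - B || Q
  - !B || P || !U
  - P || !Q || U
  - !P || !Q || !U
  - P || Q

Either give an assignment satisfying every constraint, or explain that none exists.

B=T, Q=F, P=T, U=F

Unit clause (B) forces B = True.
Unit clause (P) forces P = True.
Set Q = False.
Set U = False.
Check each clause:
  (B): B holds.
  (P): P holds.
  (B || Q): B holds.
  (!B || P || !U): P holds.
  (P || !Q || U): P holds.
  (!P || !Q || !U): !Q holds.
  (P || Q): P holds.
All clauses satisfied.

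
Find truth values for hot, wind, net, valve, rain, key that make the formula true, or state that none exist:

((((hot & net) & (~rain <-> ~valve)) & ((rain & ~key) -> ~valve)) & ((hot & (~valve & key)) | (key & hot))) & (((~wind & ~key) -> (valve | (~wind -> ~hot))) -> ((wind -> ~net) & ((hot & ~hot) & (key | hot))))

Case key = True: the formula simplifies to (((hot & net) & (~rain <-> ~valve)) & ((hot & ~valve) | hot)) & ((wind -> ~net) & (hot & ~hot)).
  hot = True: the conjunct ~hot is False.
  hot = False: the conjunct hot is False.
Case key = False: the conjunct (hot & (~valve & key)) | (key & hot) becomes (hot & False) | (False & hot) = False.
Both cases fail — unsatisfiable.

The formula is unsatisfiable.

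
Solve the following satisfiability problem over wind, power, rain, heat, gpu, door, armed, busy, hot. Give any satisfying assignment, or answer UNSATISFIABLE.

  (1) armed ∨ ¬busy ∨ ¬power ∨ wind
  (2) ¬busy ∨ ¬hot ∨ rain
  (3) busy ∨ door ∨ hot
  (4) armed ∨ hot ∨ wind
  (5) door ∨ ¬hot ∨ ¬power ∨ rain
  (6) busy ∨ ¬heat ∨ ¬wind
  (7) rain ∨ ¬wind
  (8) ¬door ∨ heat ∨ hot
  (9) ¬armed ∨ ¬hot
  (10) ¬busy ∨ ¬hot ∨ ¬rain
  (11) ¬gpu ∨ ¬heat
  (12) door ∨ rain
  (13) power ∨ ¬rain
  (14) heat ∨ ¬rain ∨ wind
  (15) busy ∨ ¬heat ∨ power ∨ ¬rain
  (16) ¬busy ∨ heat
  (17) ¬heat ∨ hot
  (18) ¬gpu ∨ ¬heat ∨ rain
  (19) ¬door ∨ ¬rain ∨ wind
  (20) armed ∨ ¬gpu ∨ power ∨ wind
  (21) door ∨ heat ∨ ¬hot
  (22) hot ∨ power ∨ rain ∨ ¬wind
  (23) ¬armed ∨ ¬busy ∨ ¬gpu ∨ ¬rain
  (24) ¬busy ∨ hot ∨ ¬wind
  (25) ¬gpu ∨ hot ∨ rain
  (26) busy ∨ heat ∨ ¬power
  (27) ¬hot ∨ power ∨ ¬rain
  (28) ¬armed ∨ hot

wind = False, power = False, rain = False, heat = False, gpu = False, door = True, armed = False, busy = False, hot = True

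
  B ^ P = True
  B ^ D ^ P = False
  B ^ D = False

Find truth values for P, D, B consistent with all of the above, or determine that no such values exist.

P: False; D: True; B: True

B ^ P = T ^ F = True ✓
B ^ D ^ P = T ^ T ^ F = False ✓
B ^ D = T ^ T = False ✓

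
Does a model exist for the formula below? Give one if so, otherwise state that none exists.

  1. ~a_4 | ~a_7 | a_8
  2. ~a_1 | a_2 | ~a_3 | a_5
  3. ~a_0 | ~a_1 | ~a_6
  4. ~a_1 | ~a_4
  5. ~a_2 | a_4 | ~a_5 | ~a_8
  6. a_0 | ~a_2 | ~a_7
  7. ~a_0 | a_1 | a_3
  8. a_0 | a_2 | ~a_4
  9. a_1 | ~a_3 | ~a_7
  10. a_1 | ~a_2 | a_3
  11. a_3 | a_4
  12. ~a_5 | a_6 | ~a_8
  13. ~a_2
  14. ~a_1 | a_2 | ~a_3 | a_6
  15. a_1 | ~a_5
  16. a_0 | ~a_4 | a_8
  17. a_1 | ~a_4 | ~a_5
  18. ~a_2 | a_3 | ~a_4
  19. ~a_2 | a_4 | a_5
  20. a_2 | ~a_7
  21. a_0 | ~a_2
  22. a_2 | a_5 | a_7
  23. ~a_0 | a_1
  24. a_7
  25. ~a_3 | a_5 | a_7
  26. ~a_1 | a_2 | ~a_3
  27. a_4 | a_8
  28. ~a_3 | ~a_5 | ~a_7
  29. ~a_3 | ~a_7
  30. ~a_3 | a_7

Case a_2 = True:
  Clause (~a_2) is falsified — contradiction.
Case a_2 = False:
  (a_2 | ~a_7) forces a_7 = False.
  Clause (a_7) is falsified — contradiction.
Both cases fail, so the formula is unsatisfiable.

No satisfying assignment exists.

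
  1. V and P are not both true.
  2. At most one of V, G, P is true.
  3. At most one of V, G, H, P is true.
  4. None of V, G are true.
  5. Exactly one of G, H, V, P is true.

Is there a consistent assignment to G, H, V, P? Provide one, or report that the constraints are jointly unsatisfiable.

G = False, H = True, V = False, P = False

  (1) V=F, P=F — not both ✓
  (2) {V, G, P}: 0 true — at most one ✓
  (3) {V, G, H, P}: 1 true — at most one ✓
  (4) {V, G}: 0 true — none ✓
  (5) {G, H, V, P}: 1 true — exactly one ✓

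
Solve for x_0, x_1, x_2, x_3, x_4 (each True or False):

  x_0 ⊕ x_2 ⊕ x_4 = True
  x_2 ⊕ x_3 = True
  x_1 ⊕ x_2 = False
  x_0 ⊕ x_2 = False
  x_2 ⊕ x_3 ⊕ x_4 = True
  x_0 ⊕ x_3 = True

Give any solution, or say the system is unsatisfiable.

The formula is unsatisfiable.

Adding constraints 1, 2, 4, 5 mod 2: every variable appears an even number of times on the left, so the left side is 0.
But the right sides sum to 1 (mod 2). 0 ≠ 1 — the system is inconsistent.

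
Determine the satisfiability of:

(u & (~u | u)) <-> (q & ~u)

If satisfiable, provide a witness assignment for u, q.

u = False, q = False

  (u & (~u | u)) <-> (q & ~u) = True
    u & (~u | u) = False
      ~u | u = True
        ~u = True
    q & ~u = False
      ~u = True
The formula evaluates to True.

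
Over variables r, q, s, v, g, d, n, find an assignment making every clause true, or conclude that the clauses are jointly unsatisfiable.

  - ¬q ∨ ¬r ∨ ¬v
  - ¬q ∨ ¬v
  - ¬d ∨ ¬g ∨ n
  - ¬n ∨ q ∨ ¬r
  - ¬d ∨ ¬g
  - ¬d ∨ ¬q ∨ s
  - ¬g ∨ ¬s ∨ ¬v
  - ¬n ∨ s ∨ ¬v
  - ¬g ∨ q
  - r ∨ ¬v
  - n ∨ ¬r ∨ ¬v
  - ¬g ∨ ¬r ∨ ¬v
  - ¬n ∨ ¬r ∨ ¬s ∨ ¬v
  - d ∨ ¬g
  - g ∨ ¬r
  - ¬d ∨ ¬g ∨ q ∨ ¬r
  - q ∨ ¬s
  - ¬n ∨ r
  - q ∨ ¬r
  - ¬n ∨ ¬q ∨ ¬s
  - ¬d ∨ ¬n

r: False, q: True, s: True, v: False, g: False, d: False, n: False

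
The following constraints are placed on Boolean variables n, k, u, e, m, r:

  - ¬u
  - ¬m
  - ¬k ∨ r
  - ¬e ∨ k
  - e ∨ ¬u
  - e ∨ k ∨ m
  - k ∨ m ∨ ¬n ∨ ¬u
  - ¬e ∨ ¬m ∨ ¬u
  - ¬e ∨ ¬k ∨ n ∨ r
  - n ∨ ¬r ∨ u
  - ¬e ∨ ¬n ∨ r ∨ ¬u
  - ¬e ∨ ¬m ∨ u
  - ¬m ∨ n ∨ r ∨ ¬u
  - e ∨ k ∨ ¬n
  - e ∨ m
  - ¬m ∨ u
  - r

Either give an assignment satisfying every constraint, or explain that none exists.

n = True, k = True, u = False, e = True, m = False, r = True

Unit clause (¬u) forces u = False.
Unit clause (¬m) forces m = False.
In (e ∨ m) only e is left, so e = True.
Unit clause (r) forces r = True.
In (¬e ∨ k) only k is left, so k = True.
In (n ∨ ¬r ∨ u) only n is left, so n = True.
All clauses satisfied.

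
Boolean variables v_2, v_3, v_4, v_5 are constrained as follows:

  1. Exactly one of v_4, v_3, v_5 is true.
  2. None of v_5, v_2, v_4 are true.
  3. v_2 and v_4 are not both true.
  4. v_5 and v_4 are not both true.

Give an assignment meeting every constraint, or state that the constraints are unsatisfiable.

v_2: False, v_3: True, v_4: False, v_5: False

  (1) {v_4, v_3, v_5}: 1 true — exactly one ✓
  (2) {v_5, v_2, v_4}: 0 true — none ✓
  (3) v_2=F, v_4=F — not both ✓
  (4) v_5=F, v_4=F — not both ✓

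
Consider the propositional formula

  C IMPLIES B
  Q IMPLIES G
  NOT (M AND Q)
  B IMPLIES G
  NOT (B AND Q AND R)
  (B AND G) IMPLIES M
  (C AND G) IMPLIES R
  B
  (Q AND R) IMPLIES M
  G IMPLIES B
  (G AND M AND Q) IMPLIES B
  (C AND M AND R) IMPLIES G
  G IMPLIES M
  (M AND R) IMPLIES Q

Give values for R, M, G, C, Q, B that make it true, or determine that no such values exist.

R = False; M = True; G = True; C = False; Q = False; B = True

Unit clause (B) forces B = True.
In (NOT B OR G) only G is left, so G = True.
In (NOT G OR M) only M is left, so M = True.
In (NOT M OR NOT Q) only NOT Q is left, so Q = False.
In (NOT M OR Q OR NOT R) only NOT R is left, so R = False.
In (NOT C OR NOT G OR R) only NOT C is left, so C = False.
All clauses satisfied.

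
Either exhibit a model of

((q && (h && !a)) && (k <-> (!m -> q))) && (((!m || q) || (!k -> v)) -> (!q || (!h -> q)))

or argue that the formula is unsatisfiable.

k = True, m = False, h = True, v = False, a = False, q = True

  (q && (h && !a)) && (k <-> (!m -> q)) = True
    q && (h && !a) = True
      h && !a = True
        !a = True
    k <-> (!m -> q) = True
      !m -> q = True
        !m = True
  ((!m || q) || (!k -> v)) -> (!q || (!h -> q)) = True
    (!m || q) || (!k -> v) = True
      !m || q = True
        !m = True
      !k -> v = True
        !k = False
    !q || (!h -> q) = True
      !q = False
      !h -> q = True
        !h = False
Both conjuncts True, so the formula holds.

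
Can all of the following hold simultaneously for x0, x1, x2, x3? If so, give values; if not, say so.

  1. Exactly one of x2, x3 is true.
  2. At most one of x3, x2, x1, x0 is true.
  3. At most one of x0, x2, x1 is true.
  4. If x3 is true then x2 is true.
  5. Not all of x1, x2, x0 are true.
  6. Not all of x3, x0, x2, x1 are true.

x0: False, x1: False, x2: True, x3: False

  (1) {x2, x3}: 1 true — exactly one ✓
  (2) {x3, x2, x1, x0}: 1 true — at most one ✓
  (3) {x0, x2, x1}: 1 true — at most one ✓
  (4) x3=F ⇒ x2: vacuous ✓
  (5) {x1, x2, x0}: 1/3 true — not all ✓
  (6) {x3, x0, x2, x1}: 1/4 true — not all ✓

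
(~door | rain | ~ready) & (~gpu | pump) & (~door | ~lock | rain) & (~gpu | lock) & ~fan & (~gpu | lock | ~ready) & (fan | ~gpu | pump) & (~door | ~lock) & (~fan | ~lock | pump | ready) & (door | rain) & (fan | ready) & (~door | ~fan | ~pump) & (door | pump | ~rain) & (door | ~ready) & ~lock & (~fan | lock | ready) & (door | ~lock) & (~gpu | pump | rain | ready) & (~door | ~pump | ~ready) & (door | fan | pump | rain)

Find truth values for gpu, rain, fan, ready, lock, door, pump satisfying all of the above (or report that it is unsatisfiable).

gpu = False, rain = True, fan = False, ready = True, lock = False, door = True, pump = False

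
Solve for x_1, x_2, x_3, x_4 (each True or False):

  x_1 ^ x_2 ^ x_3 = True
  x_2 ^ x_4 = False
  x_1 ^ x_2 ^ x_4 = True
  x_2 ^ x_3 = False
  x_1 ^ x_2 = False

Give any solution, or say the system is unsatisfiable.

x_1=T; x_2=T; x_3=T; x_4=T

x_1 ^ x_2 ^ x_3 = T ^ T ^ T = True ✓
x_2 ^ x_4 = T ^ T = False ✓
x_1 ^ x_2 ^ x_4 = T ^ T ^ T = True ✓
x_2 ^ x_3 = T ^ T = False ✓
x_1 ^ x_2 = T ^ T = False ✓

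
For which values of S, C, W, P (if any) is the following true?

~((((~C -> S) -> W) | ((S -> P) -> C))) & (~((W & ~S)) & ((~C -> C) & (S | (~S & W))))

Case C = True: the conjunct ~((((~C -> S) -> W) | ((S -> P) -> C))) becomes ~((W | True)) = False.
Case C = False: the conjunct ~C -> C becomes ~False -> False = False.
Both cases fail — unsatisfiable.

Unsatisfiable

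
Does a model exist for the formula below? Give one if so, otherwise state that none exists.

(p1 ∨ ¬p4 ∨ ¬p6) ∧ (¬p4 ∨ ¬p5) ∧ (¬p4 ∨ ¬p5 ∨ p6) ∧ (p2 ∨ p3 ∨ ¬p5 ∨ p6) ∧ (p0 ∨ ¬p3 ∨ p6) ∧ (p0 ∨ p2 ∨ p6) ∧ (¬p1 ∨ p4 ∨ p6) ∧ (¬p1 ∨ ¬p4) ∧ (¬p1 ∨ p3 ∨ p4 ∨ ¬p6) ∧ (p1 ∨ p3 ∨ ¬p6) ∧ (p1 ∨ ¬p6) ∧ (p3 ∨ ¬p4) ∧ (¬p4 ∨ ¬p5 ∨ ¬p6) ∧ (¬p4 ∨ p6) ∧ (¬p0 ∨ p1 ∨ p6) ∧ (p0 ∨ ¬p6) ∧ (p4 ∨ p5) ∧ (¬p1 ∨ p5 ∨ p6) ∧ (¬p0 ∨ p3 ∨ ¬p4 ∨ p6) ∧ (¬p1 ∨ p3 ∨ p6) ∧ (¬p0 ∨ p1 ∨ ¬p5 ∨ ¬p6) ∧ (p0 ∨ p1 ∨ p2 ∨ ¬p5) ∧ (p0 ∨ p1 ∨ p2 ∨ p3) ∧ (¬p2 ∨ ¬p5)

Set p0 = True.
Try p1 = False:
  (p1 ∨ ¬p6) forces p6 = False.
  clause (¬p0 ∨ p1 ∨ p6) is falsified — backtrack.
So p1 = True.
  then (¬p1 ∨ ¬p4) forces p4 = False.
  then (p4 ∨ p5) forces p5 = True.
  then (¬p2 ∨ ¬p5) forces p2 = False.
  then (¬p1 ∨ p4 ∨ p6) forces p6 = True.
  then (¬p1 ∨ p3 ∨ p4 ∨ ¬p6) forces p3 = True.
All clauses satisfied.

p0 = True; p1 = True; p2 = False; p3 = True; p4 = False; p5 = True; p6 = True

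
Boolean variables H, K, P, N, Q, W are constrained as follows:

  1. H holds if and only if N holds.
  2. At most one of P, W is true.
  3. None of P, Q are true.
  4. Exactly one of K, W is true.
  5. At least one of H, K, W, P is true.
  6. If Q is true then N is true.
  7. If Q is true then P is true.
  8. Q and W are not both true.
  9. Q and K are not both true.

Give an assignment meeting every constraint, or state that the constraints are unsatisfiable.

H = False, K = False, P = False, N = False, Q = False, W = True

  (1) H=F, N=F — same ✓
  (2) {P, W}: 1 true — at most one ✓
  (3) {P, Q}: 0 true — none ✓
  (4) {K, W}: 1 true — exactly one ✓
  (5) {H, K, W, P}: 1 true — at least one ✓
  (6) Q=F ⇒ N: vacuous ✓
  (7) Q=F ⇒ P: vacuous ✓
  (8) Q=F, W=T — not both ✓
  (9) Q=F, K=F — not both ✓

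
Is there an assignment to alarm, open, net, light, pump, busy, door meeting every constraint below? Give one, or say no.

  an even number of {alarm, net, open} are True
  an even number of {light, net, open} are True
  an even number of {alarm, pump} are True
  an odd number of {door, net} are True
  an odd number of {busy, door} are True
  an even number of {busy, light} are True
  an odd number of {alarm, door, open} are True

alarm = False, open = False, net = False, light = False, pump = False, busy = False, door = True

{alarm, net, open}: 0 true → even ✓
{light, net, open}: 0 true → even ✓
{alarm, pump}: 0 true → even ✓
{door, net}: 1 true → odd ✓
{busy, door}: 1 true → odd ✓
{busy, light}: 0 true → even ✓
{alarm, door, open}: 1 true → odd ✓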